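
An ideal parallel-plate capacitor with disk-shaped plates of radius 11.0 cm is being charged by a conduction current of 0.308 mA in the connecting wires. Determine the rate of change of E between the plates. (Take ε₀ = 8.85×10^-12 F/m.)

Charge continuity gives I_d = I = 3.08×10^-4 A between the plates.
Then dE/dt = I_d/(ε₀A) = 9.16×10^8 V/(m·s).

9.16×10^8 V/(m·s)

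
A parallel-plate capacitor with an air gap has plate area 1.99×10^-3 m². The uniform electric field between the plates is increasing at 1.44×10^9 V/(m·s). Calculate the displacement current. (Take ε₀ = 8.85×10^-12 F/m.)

2.54×10^-5 A

With a uniform field, Φ_E = EA, so I_d = ε₀ A dE/dt = 2.54×10^-5 A.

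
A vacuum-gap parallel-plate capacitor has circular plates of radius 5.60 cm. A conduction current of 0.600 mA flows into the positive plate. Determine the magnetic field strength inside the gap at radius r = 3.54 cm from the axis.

1.35×10^-9 T

By continuity the displacement current in the gap matches the conduction current: I_d = 6.00×10^-4 A.
An Ampèrian loop of radius r encloses a fraction (r/R)² of I_d. Then B·2πr = μ₀ I_d (r/R)², giving B = μ₀ I_d r/(2πR²) = 1.35×10^-9 T.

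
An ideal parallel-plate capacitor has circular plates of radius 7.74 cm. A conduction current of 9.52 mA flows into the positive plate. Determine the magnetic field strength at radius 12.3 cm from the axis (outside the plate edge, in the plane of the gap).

Between the plates the displacement current equals the wire current: I_d = 9.52 mA = 9.52×10^-3 A.
For r ≥ R the full I_d is enclosed: B = μ₀ I_d/(2πr) = (4π×10^-7)(9.52×10^-3)/(2π·0.123) = 1.55×10^-8 T.

1.55×10^-8 T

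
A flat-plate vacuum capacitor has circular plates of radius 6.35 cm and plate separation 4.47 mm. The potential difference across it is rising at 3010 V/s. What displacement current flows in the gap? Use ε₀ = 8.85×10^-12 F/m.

7.55×10^-8 A

The displacement current equals the charging current C dV/dt. With C = ε₀A/d = (8.85×10^-12)(0.01267)/(4.47×10^-3) = 2.508×10^-11 F, I_d = (2.508×10^-11)(3010) = 7.55×10^-8 A.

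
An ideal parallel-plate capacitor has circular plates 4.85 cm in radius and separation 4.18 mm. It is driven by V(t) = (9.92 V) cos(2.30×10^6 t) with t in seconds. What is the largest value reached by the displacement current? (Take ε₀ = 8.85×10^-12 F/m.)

The displacement current equals the conduction current C dV/dt, which peaks at C V₀ ω.
With C = ε₀A/d = (8.85×10^-12)(7.390×10^-3)/(4.18×10^-3) = 1.565×10^-11 F and ω = 2.30×10^6 rad/s, I_d,max = (1.565×10^-11)(9.92)(2.30×10^6) = 3.57×10^-4 A.

3.57×10^-4 A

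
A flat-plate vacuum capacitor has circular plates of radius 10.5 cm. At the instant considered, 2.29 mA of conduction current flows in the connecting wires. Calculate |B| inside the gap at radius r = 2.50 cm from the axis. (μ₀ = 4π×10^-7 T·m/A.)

By continuity the displacement current in the gap matches the conduction current: I_d = 2.29×10^-3 A.
An Ampèrian loop of radius r encloses a fraction (r/R)² of I_d. Then B·2πr = μ₀ I_d (r/R)², giving B = μ₀ I_d r/(2πR²) = 1.04×10^-9 T.

1.04×10^-9 T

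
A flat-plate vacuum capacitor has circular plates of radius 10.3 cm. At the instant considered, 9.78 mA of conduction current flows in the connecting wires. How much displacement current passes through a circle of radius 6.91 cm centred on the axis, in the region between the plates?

4.40×10^-3 A

Between the plates the displacement current equals the wire current: I_d = 9.78 mA = 9.78×10^-3 A.
Since J_d is uniform, the enclosed fraction is (r/R)² = 0.4501, giving I_d,enc = 4.40×10^-3 A.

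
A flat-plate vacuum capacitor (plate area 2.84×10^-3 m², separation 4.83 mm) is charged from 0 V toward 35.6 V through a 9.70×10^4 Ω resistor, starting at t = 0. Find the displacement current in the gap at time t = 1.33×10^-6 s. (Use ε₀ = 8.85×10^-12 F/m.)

C = ε₀A/d = (8.85×10^-12)(2.84×10^-3)/(4.83×10^-3) = 5.204×10^-12 F and τ = RC = 5.048×10^-7 s. I_d in the gap equals the RC charging current.
I_d(t) = (V₀/R) e^(−t/τ) = 3.670×10^-4 · e^(−2.635) = 2.63×10^-5 A.

2.63×10^-5 A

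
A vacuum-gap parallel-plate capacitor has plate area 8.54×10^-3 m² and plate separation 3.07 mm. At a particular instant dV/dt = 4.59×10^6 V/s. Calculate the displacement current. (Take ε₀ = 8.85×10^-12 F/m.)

C = ε₀A/d = (8.85×10^-12)(8.54×10^-3)/(3.07×10^-3) = 2.462×10^-11 F.
I_d = C dV/dt = (2.462×10^-11)(4.59×10^6) = 1.13×10^-4 A.

1.13×10^-4 A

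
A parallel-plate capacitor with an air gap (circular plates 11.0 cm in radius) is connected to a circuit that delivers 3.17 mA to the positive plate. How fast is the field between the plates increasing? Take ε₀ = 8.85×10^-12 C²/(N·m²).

9.42×10^9 V/(m·s)

Charge continuity gives I_d = I = 3.17×10^-3 A between the plates.
Since I_d = ε₀ A dE/dt, dE/dt = I_d/(ε₀A) = (3.17×10^-3)/((8.85×10^-12)(0.03801)) = 9.42×10^9 V/(m·s).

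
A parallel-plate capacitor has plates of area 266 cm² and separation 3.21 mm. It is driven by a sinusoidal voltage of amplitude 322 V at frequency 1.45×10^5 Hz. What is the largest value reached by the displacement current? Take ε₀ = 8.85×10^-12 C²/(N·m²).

0.0215 A

(dE/dt)_max = V₀ω/d = 9.139×10^10 V/(m·s); ω = 2πf = 9.111×10^5 rad/s.
I_d,max = ε₀ A (dE/dt)_max = (8.85×10^-12)(0.0266)(9.139×10^10) = 0.0215 A.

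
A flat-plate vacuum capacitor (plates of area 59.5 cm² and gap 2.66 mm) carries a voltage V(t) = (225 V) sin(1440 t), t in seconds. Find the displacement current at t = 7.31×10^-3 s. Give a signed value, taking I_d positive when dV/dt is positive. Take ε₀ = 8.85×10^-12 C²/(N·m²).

C = ε₀A/d = (8.85×10^-12)(5.95×10^-3)/(2.66×10^-3) = 1.980×10^-11 F. dV/dt = V₀ω·cos(ωt); at ωt = 10.5264 rad this factor is -0.4521.
I_d = C dV/dt = (1.980×10^-11)(225)(1440)(-0.4521) = -2.90×10^-6 A.

-2.90×10^-6 A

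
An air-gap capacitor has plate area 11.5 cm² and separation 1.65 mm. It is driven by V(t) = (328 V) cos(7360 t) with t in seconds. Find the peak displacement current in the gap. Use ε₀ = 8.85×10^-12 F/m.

1.49×10^-5 A

The displacement current equals the conduction current C dV/dt, which peaks at C V₀ ω.
With C = ε₀A/d = (8.85×10^-12)(1.15×10^-3)/(1.65×10^-3) = 6.168×10^-12 F and ω = 7360 rad/s, I_d,max = (6.168×10^-12)(328)(7360) = 1.49×10^-5 A.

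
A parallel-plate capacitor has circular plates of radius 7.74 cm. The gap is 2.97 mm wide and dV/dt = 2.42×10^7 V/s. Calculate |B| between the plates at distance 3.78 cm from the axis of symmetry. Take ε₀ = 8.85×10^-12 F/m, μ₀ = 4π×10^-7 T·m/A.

1.71×10^-9 T

I_d = C dV/dt with C = ε₀πR²/d = 5.608×10^-11 F, so I_d = (5.608×10^-11)(2.42×10^7) = 1.357×10^-3 A.
For r < R the Ampère–Maxwell law gives B(2πr) = μ₀ I_d (r²/R²), so B = μ₀ I_d r/(2πR²) = (4π×10^-7)(1.357×10^-3)(0.0378)/(2π·0.0774²) = 1.71×10^-9 T.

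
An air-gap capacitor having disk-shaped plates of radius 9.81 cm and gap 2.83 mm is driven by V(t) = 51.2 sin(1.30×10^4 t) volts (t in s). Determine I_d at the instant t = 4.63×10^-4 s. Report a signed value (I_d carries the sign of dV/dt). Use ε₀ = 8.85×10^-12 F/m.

6.07×10^-5 A

dE/dt = (V₀ω/d)·cos(ωt) with ωt = 6.019 rad: (51.2)(1.30×10^4)(0.9653)/(2.83×10^-3) = 2.270×10^8 V/(m·s).
I_d = ε₀ A dE/dt = (8.85×10^-12)(0.03023)(2.270×10^8) = 6.07×10^-5 A.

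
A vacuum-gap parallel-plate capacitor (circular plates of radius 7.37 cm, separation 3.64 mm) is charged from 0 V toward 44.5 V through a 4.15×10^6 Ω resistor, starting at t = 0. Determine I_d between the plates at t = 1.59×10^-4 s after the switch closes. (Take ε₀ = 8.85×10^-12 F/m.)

With C = ε₀A/d = (8.85×10^-12)(0.01706)/(3.64×10^-3) = 4.148×10^-11 F, the time constant is τ = RC = 1.721×10^-4 s, so t/τ = 0.9239 and e^(−t/τ) = 0.3970.
I_d = I_cond = (V₀/R) e^(−t/τ) = (1.072×10^-5)(0.3970) = 4.26×10^-6 A.

4.26×10^-6 A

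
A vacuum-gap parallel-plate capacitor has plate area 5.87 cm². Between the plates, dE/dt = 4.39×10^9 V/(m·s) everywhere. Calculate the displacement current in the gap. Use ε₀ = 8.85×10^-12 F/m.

I_d = ε₀ A (dE/dt) = (8.85×10^-12)(5.87×10^-4 m²)(4.39×10^9) = 2.28×10^-5 A.

2.28×10^-5 A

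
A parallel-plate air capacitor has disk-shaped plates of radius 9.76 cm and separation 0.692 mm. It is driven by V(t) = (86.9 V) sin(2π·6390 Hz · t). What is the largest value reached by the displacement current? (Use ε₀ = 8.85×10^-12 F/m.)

1.34×10^-3 A

(dE/dt)_max = V₀ω/d = 5.042×10^9 V/(m·s); ω = 2πf = 4.015×10^4 rad/s.
I_d,max = ε₀ A (dE/dt)_max = (8.85×10^-12)(0.02993)(5.042×10^9) = 1.34×10^-3 A.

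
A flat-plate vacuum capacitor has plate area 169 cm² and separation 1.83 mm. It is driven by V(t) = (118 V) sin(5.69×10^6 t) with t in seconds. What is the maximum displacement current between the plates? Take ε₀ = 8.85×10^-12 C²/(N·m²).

0.0549 A

C = ε₀A/d = (8.85×10^-12)(0.0169)/(1.83×10^-3) = 8.173×10^-11 F; ω = 5.69×10^6 rad/s.
I_d = C dV/dt, so |I_d|_max = C V₀ ω = (8.173×10^-11)(118)(5.69×10^6) = 0.0549 A.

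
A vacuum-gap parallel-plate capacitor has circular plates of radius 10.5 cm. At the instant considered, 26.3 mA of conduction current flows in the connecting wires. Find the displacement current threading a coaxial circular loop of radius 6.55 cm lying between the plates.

No conduction current crosses the gap, so I_d there equals the 0.0263 A in the leads.
Since J_d is uniform, the enclosed fraction is (r/R)² = 0.3891, giving I_d,enc = 0.0102 A.

0.0102 A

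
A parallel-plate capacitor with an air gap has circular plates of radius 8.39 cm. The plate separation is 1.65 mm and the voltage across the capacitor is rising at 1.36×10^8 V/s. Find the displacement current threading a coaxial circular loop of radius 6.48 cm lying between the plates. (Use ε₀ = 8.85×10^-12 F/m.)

9.62×10^-3 A

With E = V/d, dE/dt = 8.242×10^10 V/(m·s) and πR² = 0.02211 m², giving I_d = ε₀ πR² dE/dt = 0.01613 A.
The field is uniform, so I_d,enc = I_d (r/R)² = (0.01613)(6.48/8.39)² = 9.62×10^-3 A.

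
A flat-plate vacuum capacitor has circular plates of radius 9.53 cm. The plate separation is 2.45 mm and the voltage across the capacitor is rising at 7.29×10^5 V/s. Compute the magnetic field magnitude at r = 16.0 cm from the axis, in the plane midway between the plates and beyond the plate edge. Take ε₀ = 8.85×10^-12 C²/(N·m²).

9.39×10^-11 T

dE/dt = (dV/dt)/d = 2.976×10^8 V/(m·s); I_d = ε₀(πR²)(dE/dt) = (8.85×10^-12)(0.02853)(2.976×10^8) = 7.514×10^-5 A.
With r > R the enclosed displacement current is the full I_d; B = μ₀ I_d / (2πr) = 9.39×10^-11 T.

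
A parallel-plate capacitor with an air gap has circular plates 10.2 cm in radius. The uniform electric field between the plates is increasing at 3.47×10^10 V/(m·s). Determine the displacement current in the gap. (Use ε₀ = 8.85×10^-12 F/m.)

I_d = ε₀ A (dE/dt) = (8.85×10^-12)(0.03269 m²)(3.47×10^10) = 0.0100 A.

0.0100 A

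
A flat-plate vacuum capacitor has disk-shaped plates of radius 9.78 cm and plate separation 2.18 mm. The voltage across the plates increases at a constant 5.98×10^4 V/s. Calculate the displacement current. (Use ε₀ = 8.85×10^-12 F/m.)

E = V/d so dE/dt = (dV/dt)/d = 2.743×10^7 V/(m·s), and I_d = ε₀ A dE/dt = (8.85×10^-12)(0.03005)(2.743×10^7) = 7.29×10^-6 A.

7.29×10^-6 A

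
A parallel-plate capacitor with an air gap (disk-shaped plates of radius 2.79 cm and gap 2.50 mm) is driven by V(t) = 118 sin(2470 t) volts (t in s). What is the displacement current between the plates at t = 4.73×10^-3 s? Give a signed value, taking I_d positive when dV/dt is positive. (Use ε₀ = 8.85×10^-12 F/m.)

C = ε₀A/d = (8.85×10^-12)(2.445×10^-3)/(2.50×10^-3) = 8.655×10^-12 F. dV/dt = V₀ω·cos(ωt); at ωt = 11.6831 rad this factor is 0.6346.
I_d = C dV/dt = (8.655×10^-12)(118)(2470)(0.6346) = 1.60×10^-6 A.

1.60×10^-6 A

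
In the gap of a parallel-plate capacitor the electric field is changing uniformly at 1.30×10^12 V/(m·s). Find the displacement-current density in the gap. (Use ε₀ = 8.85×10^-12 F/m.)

J_d = ε₀ ∂E/∂t, so J_d = 11.5 A/m².

11.5 A/m²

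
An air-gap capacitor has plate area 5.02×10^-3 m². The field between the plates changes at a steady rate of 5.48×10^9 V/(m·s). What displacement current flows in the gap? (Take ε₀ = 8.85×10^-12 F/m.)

The displacement current is ε₀ times dΦ_E/dt = ε₀ A dE/dt = (8.85×10^-12)(5.02×10^-3)(5.48×10^9) = 2.43×10^-4 A.

2.43×10^-4 A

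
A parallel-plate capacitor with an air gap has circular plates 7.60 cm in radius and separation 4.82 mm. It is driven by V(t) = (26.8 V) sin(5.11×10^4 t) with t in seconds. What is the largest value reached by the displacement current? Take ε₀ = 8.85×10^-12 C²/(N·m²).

4.56×10^-5 A

C = ε₀A/d = (8.85×10^-12)(0.01815)/(4.82×10^-3) = 3.333×10^-11 F; ω = 5.11×10^4 rad/s.
I_d = C dV/dt, so |I_d|_max = C V₀ ω = (3.333×10^-11)(26.8)(5.11×10^4) = 4.56×10^-5 A.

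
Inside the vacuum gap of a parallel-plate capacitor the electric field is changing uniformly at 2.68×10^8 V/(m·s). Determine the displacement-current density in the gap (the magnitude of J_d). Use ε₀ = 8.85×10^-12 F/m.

The displacement-current density is ε₀ ∂E/∂t = (8.85×10^-12)(2.68×10^8) = 2.37×10^-3 A/m².

2.37×10^-3 A/m²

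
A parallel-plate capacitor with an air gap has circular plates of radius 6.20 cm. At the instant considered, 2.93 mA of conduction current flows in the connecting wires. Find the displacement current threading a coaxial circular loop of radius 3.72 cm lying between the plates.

By continuity the displacement current in the gap matches the conduction current: I_d = 2.93×10^-3 A.
The field is uniform, so I_d,enc = I_d (r/R)² = (2.93×10^-3)(3.72/6.20)² = 1.05×10^-3 A.

1.05×10^-3 A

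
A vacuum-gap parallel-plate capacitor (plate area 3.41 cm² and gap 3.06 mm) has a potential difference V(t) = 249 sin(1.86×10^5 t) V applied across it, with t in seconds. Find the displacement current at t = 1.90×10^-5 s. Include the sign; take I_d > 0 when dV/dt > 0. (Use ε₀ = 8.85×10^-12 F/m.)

-4.22×10^-5 A

dV/dt = (249)(1.86×10^5)·cos(3.534) = -4.279×10^7 V/s.
I_d = C dV/dt with C = ε₀A/d = (8.85×10^-12)(3.41×10^-4)/(3.06×10^-3) = 9.862×10^-13 F, so I_d = (9.862×10^-13)(-4.279×10^7) = -4.22×10^-5 A.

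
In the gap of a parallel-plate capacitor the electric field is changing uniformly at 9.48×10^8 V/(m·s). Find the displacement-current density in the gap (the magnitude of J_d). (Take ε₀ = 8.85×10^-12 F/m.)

J_d = ε₀ ∂E/∂t, so J_d = 8.39×10^-3 A/m².

8.39×10^-3 A/m²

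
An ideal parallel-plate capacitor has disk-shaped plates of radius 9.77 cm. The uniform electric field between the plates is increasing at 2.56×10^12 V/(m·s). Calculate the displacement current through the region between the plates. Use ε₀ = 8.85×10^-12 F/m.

With a uniform field, Φ_E = EA, so I_d = ε₀ A dE/dt = 0.679 A.

0.679 A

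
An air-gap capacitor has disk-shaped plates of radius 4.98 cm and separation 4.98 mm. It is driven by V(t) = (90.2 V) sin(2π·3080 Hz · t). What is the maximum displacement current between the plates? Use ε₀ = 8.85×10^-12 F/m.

2.42×10^-5 A

The displacement current equals the conduction current C dV/dt, which peaks at C V₀ ω.
With C = ε₀A/d = (8.85×10^-12)(7.791×10^-3)/(4.98×10^-3) = 1.385×10^-11 F and ω = 2πf = 1.935×10^4 rad/s, I_d,max = (1.385×10^-11)(90.2)(1.935×10^4) = 2.42×10^-5 A.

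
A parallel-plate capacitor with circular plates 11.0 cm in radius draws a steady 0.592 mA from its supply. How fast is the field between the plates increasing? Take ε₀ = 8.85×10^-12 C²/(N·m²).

Charge continuity gives I_d = I = 5.92×10^-4 A between the plates.
Inverting I_d = ε₀ A dE/dt gives dE/dt = 5.92×10^-4 / (8.85×10^-12 · 0.03801) = 1.76×10^9 V/(m·s).

1.76×10^9 V/(m·s)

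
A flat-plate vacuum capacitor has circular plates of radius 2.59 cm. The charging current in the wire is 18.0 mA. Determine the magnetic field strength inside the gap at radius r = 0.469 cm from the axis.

2.52×10^-8 T

By continuity the displacement current in the gap matches the conduction current: I_d = 0.0180 A.
∮B·dl = μ₀ I_d,enc with I_d,enc = I_d r²/R² = 5.902×10^-4 A; so B = μ₀ I_d,enc/(2πr) = 2.52×10^-8 T.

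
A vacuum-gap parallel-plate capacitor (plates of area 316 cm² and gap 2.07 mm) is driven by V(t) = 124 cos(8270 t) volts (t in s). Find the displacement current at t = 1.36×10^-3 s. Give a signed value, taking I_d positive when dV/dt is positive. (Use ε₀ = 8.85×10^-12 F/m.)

dV/dt = (124)(8270)·−sin(11.2472) = 9.932×10^5 V/s.
I_d = C dV/dt with C = ε₀A/d = (8.85×10^-12)(0.0316)/(2.07×10^-3) = 1.351×10^-10 F, so I_d = (1.351×10^-10)(9.932×10^5) = 1.34×10^-4 A.

1.34×10^-4 A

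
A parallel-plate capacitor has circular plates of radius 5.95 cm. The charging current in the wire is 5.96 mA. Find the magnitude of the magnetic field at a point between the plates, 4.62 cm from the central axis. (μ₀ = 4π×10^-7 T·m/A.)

Between the plates the displacement current equals the wire current: I_d = 5.96 mA = 5.96×10^-3 A.
∮B·dl = μ₀ I_d,enc with I_d,enc = I_d r²/R² = 3.593×10^-3 A; so B = μ₀ I_d,enc/(2πr) = 1.56×10^-8 T.

1.56×10^-8 T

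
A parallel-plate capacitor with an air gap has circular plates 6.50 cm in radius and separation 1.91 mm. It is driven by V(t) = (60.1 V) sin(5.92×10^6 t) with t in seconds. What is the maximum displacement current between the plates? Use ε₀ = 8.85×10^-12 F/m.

The displacement current equals the conduction current C dV/dt, which peaks at C V₀ ω.
With C = ε₀A/d = (8.85×10^-12)(0.01327)/(1.91×10^-3) = 6.149×10^-11 F and ω = 5.92×10^6 rad/s, I_d,max = (6.149×10^-11)(60.1)(5.92×10^6) = 0.0219 A.

0.0219 A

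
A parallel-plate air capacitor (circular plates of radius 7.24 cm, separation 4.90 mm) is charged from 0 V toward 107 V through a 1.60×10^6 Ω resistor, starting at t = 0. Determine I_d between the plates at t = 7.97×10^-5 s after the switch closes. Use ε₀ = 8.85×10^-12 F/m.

C = ε₀A/d = (8.85×10^-12)(0.01647)/(4.90×10^-3) = 2.975×10^-11 F and τ = RC = 4.760×10^-5 s. I_d in the gap equals the RC charging current.
I_d(t) = (V₀/R) e^(−t/τ) = 6.687×10^-5 · e^(−1.674) = 1.25×10^-5 A.

1.25×10^-5 A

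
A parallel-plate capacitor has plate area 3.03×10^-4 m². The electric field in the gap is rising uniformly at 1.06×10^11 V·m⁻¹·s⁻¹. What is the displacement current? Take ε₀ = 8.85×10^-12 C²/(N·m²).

2.84×10^-4 A

The displacement current is ε₀ times dΦ_E/dt = ε₀ A dE/dt = (8.85×10^-12)(3.03×10^-4)(1.06×10^11) = 2.84×10^-4 A.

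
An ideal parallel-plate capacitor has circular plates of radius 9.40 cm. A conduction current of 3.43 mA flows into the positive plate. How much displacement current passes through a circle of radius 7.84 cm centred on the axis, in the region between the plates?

2.39×10^-3 A

By continuity the displacement current in the gap matches the conduction current: I_d = 3.43×10^-3 A.
Since J_d is uniform, the enclosed fraction is (r/R)² = 0.6956, giving I_d,enc = 2.39×10^-3 A.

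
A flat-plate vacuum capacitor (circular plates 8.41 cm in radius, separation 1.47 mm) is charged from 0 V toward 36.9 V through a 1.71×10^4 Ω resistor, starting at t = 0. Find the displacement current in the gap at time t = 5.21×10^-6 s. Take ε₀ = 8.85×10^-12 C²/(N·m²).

C = ε₀A/d = (8.85×10^-12)(0.02222)/(1.47×10^-3) = 1.338×10^-10 F and τ = RC = 2.288×10^-6 s. I_d in the gap equals the RC charging current.
I_d(t) = (V₀/R) e^(−t/τ) = 2.158×10^-3 · e^(−2.277) = 2.21×10^-4 A.

2.21×10^-4 A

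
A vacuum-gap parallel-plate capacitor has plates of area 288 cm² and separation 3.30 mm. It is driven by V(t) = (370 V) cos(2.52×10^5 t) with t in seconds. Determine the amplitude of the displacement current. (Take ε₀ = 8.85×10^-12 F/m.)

C = ε₀A/d = (8.85×10^-12)(0.0288)/(3.30×10^-3) = 7.724×10^-11 F; ω = 2.52×10^5 rad/s.
I_d = C dV/dt, so |I_d|_max = C V₀ ω = (7.724×10^-11)(370)(2.52×10^5) = 7.20×10^-3 A.

7.20×10^-3 A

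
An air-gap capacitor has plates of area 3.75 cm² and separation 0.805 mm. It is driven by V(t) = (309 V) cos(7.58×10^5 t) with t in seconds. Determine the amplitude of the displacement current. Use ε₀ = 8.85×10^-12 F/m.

9.66×10^-4 A

C = ε₀A/d = (8.85×10^-12)(3.75×10^-4)/(8.05×10^-4) = 4.123×10^-12 F; ω = 7.58×10^5 rad/s.
I_d = C dV/dt, so |I_d|_max = C V₀ ω = (4.123×10^-12)(309)(7.58×10^5) = 9.66×10^-4 A.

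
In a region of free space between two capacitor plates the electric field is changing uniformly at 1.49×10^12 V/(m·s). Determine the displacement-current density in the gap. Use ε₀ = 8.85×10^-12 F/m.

13.2 A/m²

The displacement-current density is ε₀ ∂E/∂t = (8.85×10^-12)(1.49×10^12) = 13.2 A/m².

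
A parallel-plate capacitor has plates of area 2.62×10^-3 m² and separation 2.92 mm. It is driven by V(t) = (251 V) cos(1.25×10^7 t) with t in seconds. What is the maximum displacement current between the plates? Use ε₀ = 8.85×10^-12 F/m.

(dE/dt)_max = V₀ω/d = 1.074×10^12 V/(m·s); ω = 1.25×10^7 rad/s.
I_d,max = ε₀ A (dE/dt)_max = (8.85×10^-12)(2.62×10^-3)(1.074×10^12) = 0.0249 A.

0.0249 A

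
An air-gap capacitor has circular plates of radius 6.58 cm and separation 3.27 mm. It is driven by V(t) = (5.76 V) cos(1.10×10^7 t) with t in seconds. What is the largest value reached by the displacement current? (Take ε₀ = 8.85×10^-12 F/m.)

(dE/dt)_max = V₀ω/d = 1.938×10^10 V/(m·s); ω = 1.10×10^7 rad/s.
I_d,max = ε₀ A (dE/dt)_max = (8.85×10^-12)(0.01360)(1.938×10^10) = 2.33×10^-3 A.

2.33×10^-3 A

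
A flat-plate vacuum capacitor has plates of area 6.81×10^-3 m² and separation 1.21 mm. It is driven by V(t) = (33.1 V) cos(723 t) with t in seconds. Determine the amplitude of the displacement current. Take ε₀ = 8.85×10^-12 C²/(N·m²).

1.19×10^-6 A

C = ε₀A/d = (8.85×10^-12)(6.81×10^-3)/(1.21×10^-3) = 4.981×10^-11 F; ω = 723 rad/s.
I_d = C dV/dt, so |I_d|_max = C V₀ ω = (4.981×10^-11)(33.1)(723) = 1.19×10^-6 A.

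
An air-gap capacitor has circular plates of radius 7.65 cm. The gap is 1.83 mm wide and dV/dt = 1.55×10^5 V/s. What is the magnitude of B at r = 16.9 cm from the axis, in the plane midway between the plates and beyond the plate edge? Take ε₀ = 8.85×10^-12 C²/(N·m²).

dE/dt = (dV/dt)/d = 8.470×10^7 V/(m·s); I_d = ε₀(πR²)(dE/dt) = (8.85×10^-12)(0.01839)(8.470×10^7) = 1.379×10^-5 A.
With r > R the enclosed displacement current is the full I_d; B = μ₀ I_d / (2πr) = 1.63×10^-11 T.

1.63×10^-11 T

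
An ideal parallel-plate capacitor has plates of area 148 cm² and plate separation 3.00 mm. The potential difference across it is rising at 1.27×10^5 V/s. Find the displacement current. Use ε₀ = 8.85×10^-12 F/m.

5.54×10^-6 A

C = ε₀A/d = (8.85×10^-12)(0.0148)/(3.00×10^-3) = 4.366×10^-11 F.
I_d = C dV/dt = (4.366×10^-11)(1.27×10^5) = 5.54×10^-6 A.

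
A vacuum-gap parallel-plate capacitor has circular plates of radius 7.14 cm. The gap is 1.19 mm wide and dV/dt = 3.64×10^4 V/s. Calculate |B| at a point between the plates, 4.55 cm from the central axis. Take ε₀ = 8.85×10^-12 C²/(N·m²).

With E = V/d, dE/dt = 3.059×10^7 V/(m·s) and πR² = 0.01602 m², giving I_d = ε₀ πR² dE/dt = 4.337×10^-6 A.
∮B·dl = μ₀ I_d,enc with I_d,enc = I_d r²/R² = 1.761×10^-6 A; so B = μ₀ I_d,enc/(2πr) = 7.74×10^-12 T.

7.74×10^-12 T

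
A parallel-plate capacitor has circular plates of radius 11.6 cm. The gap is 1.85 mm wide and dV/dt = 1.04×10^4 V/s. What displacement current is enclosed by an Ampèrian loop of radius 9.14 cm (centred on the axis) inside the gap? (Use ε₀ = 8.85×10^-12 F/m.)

I_d = C dV/dt with C = ε₀πR²/d = 2.022×10^-10 F, so I_d = (2.022×10^-10)(1.04×10^4) = 2.103×10^-6 A.
The field is uniform, so I_d,enc = I_d (r/R)² = (2.103×10^-6)(9.14/11.6)² = 1.31×10^-6 A.

1.31×10^-6 A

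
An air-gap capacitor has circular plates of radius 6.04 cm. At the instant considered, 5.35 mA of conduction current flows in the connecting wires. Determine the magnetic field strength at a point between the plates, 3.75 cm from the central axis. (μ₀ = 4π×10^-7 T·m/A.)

No conduction current crosses the gap, so I_d there equals the 5.35×10^-3 A in the leads.
∮B·dl = μ₀ I_d,enc with I_d,enc = I_d r²/R² = 2.062×10^-3 A; so B = μ₀ I_d,enc/(2πr) = 1.10×10^-8 T.

1.10×10^-8 T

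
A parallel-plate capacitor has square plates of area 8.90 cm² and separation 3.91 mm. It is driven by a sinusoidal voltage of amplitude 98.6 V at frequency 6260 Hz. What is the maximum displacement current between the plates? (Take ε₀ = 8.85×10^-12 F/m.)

7.81×10^-6 A

C = ε₀A/d = (8.85×10^-12)(8.90×10^-4)/(3.91×10^-3) = 2.014×10^-12 F; ω = 2πf = 3.933×10^4 rad/s.
I_d = C dV/dt, so |I_d|_max = C V₀ ω = (2.014×10^-12)(98.6)(3.933×10^4) = 7.81×10^-6 A.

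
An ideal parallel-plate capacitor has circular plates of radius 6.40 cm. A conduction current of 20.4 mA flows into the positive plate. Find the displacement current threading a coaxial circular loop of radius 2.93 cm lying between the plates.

By continuity the displacement current in the gap matches the conduction current: I_d = 0.0204 A.
Through an area πr² the displacement current is I_d·(πr²/πR²) = I_d (r/R)² = 4.28×10^-3 A.

4.28×10^-3 A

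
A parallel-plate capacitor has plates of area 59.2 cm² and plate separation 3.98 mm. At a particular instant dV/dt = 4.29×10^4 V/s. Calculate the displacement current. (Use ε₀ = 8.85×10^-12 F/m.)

5.65×10^-7 A

C = ε₀A/d = (8.85×10^-12)(5.92×10^-3)/(3.98×10^-3) = 1.316×10^-11 F.
I_d = C dV/dt = (1.316×10^-11)(4.29×10^4) = 5.65×10^-7 A.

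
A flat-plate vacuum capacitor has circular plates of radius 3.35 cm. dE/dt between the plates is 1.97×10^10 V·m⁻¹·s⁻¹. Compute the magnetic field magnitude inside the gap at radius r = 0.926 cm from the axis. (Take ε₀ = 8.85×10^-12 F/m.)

1.01×10^-9 T

Through the whole plate area (πR² = 3.526×10^-3 m²), I_d = ε₀ πR² dE/dt = 6.147×10^-4 A.
An Ampèrian loop of radius r encloses a fraction (r/R)² of I_d. Then B·2πr = μ₀ I_d (r/R)², giving B = μ₀ I_d r/(2πR²) = 1.01×10^-9 T.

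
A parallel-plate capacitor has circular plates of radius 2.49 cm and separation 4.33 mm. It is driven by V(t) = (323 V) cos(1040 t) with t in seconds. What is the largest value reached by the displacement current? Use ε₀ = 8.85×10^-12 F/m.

1.34×10^-6 A

(dE/dt)_max = V₀ω/d = 7.758×10^7 V/(m·s); ω = 1040 rad/s.
I_d,max = ε₀ A (dE/dt)_max = (8.85×10^-12)(1.948×10^-3)(7.758×10^7) = 1.34×10^-6 A.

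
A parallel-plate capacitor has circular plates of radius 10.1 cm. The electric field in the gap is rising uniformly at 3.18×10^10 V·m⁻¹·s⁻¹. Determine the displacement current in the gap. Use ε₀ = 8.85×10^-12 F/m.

I_d = ε₀ A (dE/dt) = (8.85×10^-12)(0.03205 m²)(3.18×10^10) = 9.02×10^-3 A.

9.02×10^-3 A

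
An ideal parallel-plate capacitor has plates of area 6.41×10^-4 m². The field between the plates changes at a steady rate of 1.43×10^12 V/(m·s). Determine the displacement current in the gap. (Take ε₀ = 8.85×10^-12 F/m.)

8.11×10^-3 A

I_d = ε₀ A (dE/dt) = (8.85×10^-12)(6.41×10^-4 m²)(1.43×10^12) = 8.11×10^-3 A.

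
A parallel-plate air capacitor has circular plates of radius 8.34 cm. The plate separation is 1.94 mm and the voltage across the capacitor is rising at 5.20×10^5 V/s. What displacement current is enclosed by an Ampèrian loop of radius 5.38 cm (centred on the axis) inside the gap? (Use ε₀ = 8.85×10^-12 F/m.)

2.16×10^-5 A

dE/dt = (dV/dt)/d = 2.680×10^8 V/(m·s); I_d = ε₀(πR²)(dE/dt) = (8.85×10^-12)(0.02185)(2.680×10^8) = 5.182×10^-5 A.
Since J_d is uniform, the enclosed fraction is (r/R)² = 0.4161, giving I_d,enc = 2.16×10^-5 A.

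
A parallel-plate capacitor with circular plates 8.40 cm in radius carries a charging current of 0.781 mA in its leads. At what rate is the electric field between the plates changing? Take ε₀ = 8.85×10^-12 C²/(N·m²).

Charge continuity gives I_d = I = 7.81×10^-4 A between the plates.
Then dE/dt = I_d/(ε₀A) = 3.98×10^9 V/(m·s).

3.98×10^9 V/(m·s)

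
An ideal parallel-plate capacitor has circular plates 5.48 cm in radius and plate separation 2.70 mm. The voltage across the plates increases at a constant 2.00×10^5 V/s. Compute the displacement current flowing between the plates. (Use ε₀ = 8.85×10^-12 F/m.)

6.18×10^-6 A

C = ε₀A/d = (8.85×10^-12)(9.434×10^-3)/(2.70×10^-3) = 3.092×10^-11 F.
I_d = C dV/dt = (3.092×10^-11)(2.00×10^5) = 6.18×10^-6 A.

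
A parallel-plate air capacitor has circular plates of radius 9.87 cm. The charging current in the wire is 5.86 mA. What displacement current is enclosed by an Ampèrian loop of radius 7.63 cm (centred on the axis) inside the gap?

3.50×10^-3 A

No conduction current crosses the gap, so I_d there equals the 5.86×10^-3 A in the leads.
The field is uniform, so I_d,enc = I_d (r/R)² = (5.86×10^-3)(7.63/9.87)² = 3.50×10^-3 A.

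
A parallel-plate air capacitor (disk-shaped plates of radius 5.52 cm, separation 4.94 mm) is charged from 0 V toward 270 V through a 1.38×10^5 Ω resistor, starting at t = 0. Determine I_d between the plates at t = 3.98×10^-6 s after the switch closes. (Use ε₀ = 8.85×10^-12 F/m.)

3.64×10^-4 A

With C = ε₀A/d = (8.85×10^-12)(9.573×10^-3)/(4.94×10^-3) = 1.715×10^-11 F, the time constant is τ = RC = 2.367×10^-6 s, so t/τ = 1.681 and e^(−t/τ) = 0.1862.
I_d = I_cond = (V₀/R) e^(−t/τ) = (1.957×10^-3)(0.1862) = 3.64×10^-4 A.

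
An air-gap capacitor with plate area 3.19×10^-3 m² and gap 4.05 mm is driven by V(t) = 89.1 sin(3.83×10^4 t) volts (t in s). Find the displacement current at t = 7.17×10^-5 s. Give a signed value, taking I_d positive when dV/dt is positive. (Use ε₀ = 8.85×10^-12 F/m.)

-2.20×10^-5 A

dE/dt = (V₀ω/d)·cos(ωt) with ωt = 2.74611 rad: (89.1)(3.83×10^4)(-0.9228)/(4.05×10^-3) = -7.776×10^8 V/(m·s).
I_d = ε₀ A dE/dt = (8.85×10^-12)(3.19×10^-3)(-7.776×10^8) = -2.20×10^-5 A.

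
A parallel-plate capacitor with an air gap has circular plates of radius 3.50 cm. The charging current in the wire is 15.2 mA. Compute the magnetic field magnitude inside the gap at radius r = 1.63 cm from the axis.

By continuity the displacement current in the gap matches the conduction current: I_d = 0.0152 A.
∮B·dl = μ₀ I_d,enc with I_d,enc = I_d r²/R² = 3.297×10^-3 A; so B = μ₀ I_d,enc/(2πr) = 4.05×10^-8 T.

4.05×10^-8 T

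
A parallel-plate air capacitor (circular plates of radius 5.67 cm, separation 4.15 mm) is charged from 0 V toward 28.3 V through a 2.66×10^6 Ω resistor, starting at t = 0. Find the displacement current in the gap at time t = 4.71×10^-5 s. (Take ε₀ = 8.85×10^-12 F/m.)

4.68×10^-6 A

With C = ε₀A/d = (8.85×10^-12)(0.01010)/(4.15×10^-3) = 2.154×10^-11 F, the time constant is τ = RC = 5.730×10^-5 s, so t/τ = 0.8220 and e^(−t/τ) = 0.4396.
I_d = I_cond = (V₀/R) e^(−t/τ) = (1.064×10^-5)(0.4396) = 4.68×10^-6 A.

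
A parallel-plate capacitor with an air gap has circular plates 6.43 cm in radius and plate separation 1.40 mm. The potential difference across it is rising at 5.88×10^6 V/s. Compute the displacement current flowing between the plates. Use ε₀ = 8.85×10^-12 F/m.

The field between the plates is E = V/d, so dE/dt = (5.88×10^6)/(1.40×10^-3 m) = 4.200×10^9 V/(m·s).
I_d = ε₀ A (dE/dt) = (8.85×10^-12)(0.01299)(4.200×10^9) = 4.83×10^-4 A.

4.83×10^-4 A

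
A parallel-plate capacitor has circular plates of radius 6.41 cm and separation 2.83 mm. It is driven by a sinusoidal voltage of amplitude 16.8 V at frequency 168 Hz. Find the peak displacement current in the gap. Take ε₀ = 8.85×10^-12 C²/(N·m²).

C = ε₀A/d = (8.85×10^-12)(0.01291)/(2.83×10^-3) = 4.037×10^-11 F; ω = 2πf = 1056 rad/s.
I_d = C dV/dt, so |I_d|_max = C V₀ ω = (4.037×10^-11)(16.8)(1056) = 7.16×10^-7 A.

7.16×10^-7 A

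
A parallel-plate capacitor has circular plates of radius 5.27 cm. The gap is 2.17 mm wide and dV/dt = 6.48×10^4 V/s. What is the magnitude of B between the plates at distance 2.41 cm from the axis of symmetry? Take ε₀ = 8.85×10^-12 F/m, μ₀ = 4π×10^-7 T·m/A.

dE/dt = (dV/dt)/d = 2.986×10^7 V/(m·s); I_d = ε₀(πR²)(dE/dt) = (8.85×10^-12)(8.725×10^-3)(2.986×10^7) = 2.306×10^-6 A.
For r < R the Ampère–Maxwell law gives B(2πr) = μ₀ I_d (r²/R²), so B = μ₀ I_d r/(2πR²) = (4π×10^-7)(2.306×10^-6)(0.0241)/(2π·0.0527²) = 4.00×10^-12 T.

4.00×10^-12 T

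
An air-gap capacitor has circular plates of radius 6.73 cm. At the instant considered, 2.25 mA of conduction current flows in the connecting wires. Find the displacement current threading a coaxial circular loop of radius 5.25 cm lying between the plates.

By continuity the displacement current in the gap matches the conduction current: I_d = 2.25×10^-3 A.
Since J_d is uniform, the enclosed fraction is (r/R)² = 0.6085, giving I_d,enc = 1.37×10^-3 A.

1.37×10^-3 A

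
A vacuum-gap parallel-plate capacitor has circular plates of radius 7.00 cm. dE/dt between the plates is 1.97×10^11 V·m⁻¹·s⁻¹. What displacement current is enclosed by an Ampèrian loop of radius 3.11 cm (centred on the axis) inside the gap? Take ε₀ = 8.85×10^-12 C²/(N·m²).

5.30×10^-3 A

Total displacement current: I_d = ε₀(πR²)(dE/dt) = (8.85×10^-12)(0.01539)(1.97×10^11) = 0.02683 A.
The field is uniform, so I_d,enc = I_d (r/R)² = (0.02683)(3.11/7.00)² = 5.30×10^-3 A.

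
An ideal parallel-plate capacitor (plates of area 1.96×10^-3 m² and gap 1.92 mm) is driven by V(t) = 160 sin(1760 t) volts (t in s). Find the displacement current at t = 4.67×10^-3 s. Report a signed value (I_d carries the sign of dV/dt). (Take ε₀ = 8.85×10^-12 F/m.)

C = ε₀A/d = (8.85×10^-12)(1.96×10^-3)/(1.92×10^-3) = 9.034×10^-12 F. dV/dt = V₀ω·cos(ωt); at ωt = 8.2192 rad this factor is -0.3572.
I_d = C dV/dt = (9.034×10^-12)(160)(1760)(-0.3572) = -9.09×10^-7 A.

-9.09×10^-7 A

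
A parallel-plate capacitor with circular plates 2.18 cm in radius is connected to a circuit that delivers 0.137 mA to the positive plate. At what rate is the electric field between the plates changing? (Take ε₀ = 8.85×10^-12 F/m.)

The displacement current between the plates equals the conduction current, I_d = 0.137 mA.
Inverting I_d = ε₀ A dE/dt gives dE/dt = 1.37×10^-4 / (8.85×10^-12 · 1.493×10^-3) = 1.04×10^10 V/(m·s).

1.04×10^10 V/(m·s)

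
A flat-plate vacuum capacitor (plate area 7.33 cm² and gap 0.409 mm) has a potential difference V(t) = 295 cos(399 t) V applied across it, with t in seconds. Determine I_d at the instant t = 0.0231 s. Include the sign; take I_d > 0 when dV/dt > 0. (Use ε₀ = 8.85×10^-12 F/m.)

-3.85×10^-7 A

dV/dt = (295)(399)·−sin(9.2169) = -2.429×10^4 V/s.
I_d = C dV/dt with C = ε₀A/d = (8.85×10^-12)(7.33×10^-4)/(4.09×10^-4) = 1.586×10^-11 F, so I_d = (1.586×10^-11)(-2.429×10^4) = -3.85×10^-7 A.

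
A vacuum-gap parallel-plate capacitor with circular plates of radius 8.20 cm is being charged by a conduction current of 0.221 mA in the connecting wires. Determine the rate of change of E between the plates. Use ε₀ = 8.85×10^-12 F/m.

By continuity, I_d in the gap equals the 0.221 mA flowing in the wire.
Inverting I_d = ε₀ A dE/dt gives dE/dt = 2.21×10^-4 / (8.85×10^-12 · 0.02112) = 1.18×10^9 V/(m·s).

1.18×10^9 V/(m·s)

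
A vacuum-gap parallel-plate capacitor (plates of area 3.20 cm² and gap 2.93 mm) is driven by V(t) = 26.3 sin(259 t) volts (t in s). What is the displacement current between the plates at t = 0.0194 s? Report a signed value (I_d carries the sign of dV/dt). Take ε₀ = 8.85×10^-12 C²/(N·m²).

2.02×10^-9 A

dE/dt = (V₀ω/d)·cos(ωt) with ωt = 5.0246 rad: (26.3)(259)(0.3072)/(2.93×10^-3) = 7.142×10^5 V/(m·s).
I_d = ε₀ A dE/dt = (8.85×10^-12)(3.20×10^-4)(7.142×10^5) = 2.02×10^-9 A.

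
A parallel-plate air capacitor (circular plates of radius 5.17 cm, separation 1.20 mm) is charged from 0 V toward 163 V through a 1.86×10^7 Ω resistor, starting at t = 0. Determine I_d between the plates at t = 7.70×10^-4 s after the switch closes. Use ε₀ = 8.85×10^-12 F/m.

4.49×10^-6 A

C = ε₀A/d = (8.85×10^-12)(8.397×10^-3)/(1.20×10^-3) = 6.193×10^-11 F, so τ = RC = 1.152×10^-3 s.
The conduction current is I(t) = (V₀/R) e^(−t/τ), and the displacement current between the plates equals it.
t/τ = 0.6684; I_d = (163/1.86×10^7) · e^(−0.6684) = (8.763×10^-6)(0.5125) = 4.49×10^-6 A.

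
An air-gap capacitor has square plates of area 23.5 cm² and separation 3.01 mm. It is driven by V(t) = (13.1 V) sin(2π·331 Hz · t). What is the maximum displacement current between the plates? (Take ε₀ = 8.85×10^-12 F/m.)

1.88×10^-7 A

The displacement current equals the conduction current C dV/dt, which peaks at C V₀ ω.
With C = ε₀A/d = (8.85×10^-12)(2.35×10^-3)/(3.01×10^-3) = 6.909×10^-12 F and ω = 2πf = 2080 rad/s, I_d,max = (6.909×10^-12)(13.1)(2080) = 1.88×10^-7 A.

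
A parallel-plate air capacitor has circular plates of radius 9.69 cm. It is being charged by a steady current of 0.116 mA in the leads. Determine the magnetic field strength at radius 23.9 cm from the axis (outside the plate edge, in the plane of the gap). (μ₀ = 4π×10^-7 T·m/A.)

No conduction current crosses the gap, so I_d there equals the 1.16×10^-4 A in the leads.
With r > R the enclosed displacement current is the full I_d; B = μ₀ I_d / (2πr) = 9.71×10^-11 T.

9.71×10^-11 T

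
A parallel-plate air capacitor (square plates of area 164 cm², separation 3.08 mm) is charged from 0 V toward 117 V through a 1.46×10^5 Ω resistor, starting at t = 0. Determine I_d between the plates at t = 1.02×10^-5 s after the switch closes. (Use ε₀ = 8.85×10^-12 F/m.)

With C = ε₀A/d = (8.85×10^-12)(0.0164)/(3.08×10^-3) = 4.712×10^-11 F, the time constant is τ = RC = 6.880×10^-6 s, so t/τ = 1.483 and e^(−t/τ) = 0.2270.
I_d = I_cond = (V₀/R) e^(−t/τ) = (8.014×10^-4)(0.2270) = 1.82×10^-4 A.

1.82×10^-4 A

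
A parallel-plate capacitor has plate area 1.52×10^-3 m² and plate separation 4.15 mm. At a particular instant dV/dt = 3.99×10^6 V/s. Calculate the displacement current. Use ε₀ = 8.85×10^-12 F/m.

1.29×10^-5 A

C = ε₀A/d = (8.85×10^-12)(1.52×10^-3)/(4.15×10^-3) = 3.241×10^-12 F.
I_d = C dV/dt = (3.241×10^-12)(3.99×10^6) = 1.29×10^-5 A.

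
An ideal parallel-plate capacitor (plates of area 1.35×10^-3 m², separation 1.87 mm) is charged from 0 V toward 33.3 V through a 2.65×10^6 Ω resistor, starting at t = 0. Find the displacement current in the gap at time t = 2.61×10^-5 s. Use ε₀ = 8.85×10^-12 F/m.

C = ε₀A/d = (8.85×10^-12)(1.35×10^-3)/(1.87×10^-3) = 6.389×10^-12 F, so τ = RC = 1.693×10^-5 s.
The conduction current is I(t) = (V₀/R) e^(−t/τ), and the displacement current between the plates equals it.
t/τ = 1.542; I_d = (33.3/2.65×10^6) · e^(−1.542) = (1.257×10^-5)(0.2140) = 2.69×10^-6 A.

2.69×10^-6 A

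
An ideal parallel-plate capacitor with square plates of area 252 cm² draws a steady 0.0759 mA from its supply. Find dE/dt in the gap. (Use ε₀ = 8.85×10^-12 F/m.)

3.40×10^8 V/(m·s)

By continuity, I_d in the gap equals the 0.0759 mA flowing in the wire.
Then dE/dt = I_d/(ε₀A) = 3.40×10^8 V/(m·s).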